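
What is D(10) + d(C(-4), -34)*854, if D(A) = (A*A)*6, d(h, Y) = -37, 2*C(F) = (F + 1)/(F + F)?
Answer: -30998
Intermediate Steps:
C(F) = (1 + F)/(4*F) (C(F) = ((F + 1)/(F + F))/2 = ((1 + F)/((2*F)))/2 = ((1 + F)*(1/(2*F)))/2 = ((1 + F)/(2*F))/2 = (1 + F)/(4*F))
D(A) = 6*A**2 (D(A) = A**2*6 = 6*A**2)
D(10) + d(C(-4), -34)*854 = 6*10**2 - 37*854 = 6*100 - 31598 = 600 - 31598 = -30998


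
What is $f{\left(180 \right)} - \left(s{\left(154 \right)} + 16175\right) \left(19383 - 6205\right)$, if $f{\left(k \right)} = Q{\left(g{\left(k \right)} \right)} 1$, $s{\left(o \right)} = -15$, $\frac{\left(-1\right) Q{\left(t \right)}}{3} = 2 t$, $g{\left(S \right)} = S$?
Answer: $-212957560$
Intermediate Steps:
$Q{\left(t \right)} = - 6 t$ ($Q{\left(t \right)} = - 3 \cdot 2 t = - 6 t$)
$f{\left(k \right)} = - 6 k$ ($f{\left(k \right)} = - 6 k 1 = - 6 k$)
$f{\left(180 \right)} - \left(s{\left(154 \right)} + 16175\right) \left(19383 - 6205\right) = \left(-6\right) 180 - \left(-15 + 16175\right) \left(19383 - 6205\right) = -1080 - 16160 \cdot 13178 = -1080 - 212956480 = -212957560$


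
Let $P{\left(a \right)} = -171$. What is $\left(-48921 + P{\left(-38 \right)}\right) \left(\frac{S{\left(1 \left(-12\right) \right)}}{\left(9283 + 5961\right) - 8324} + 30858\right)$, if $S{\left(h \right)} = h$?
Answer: $- \frac{1310371936002}{865} \approx -1.5149 \cdot 10^{9}$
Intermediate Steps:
$\left(-48921 + P{\left(-38 \right)}\right) \left(\frac{S{\left(1 \left(-12\right) \right)}}{\left(9283 + 5961\right) - 8324} + 30858\right) = \left(-48921 - 171\right) \left(\frac{1 \left(-12\right)}{\left(9283 + 5961\right) - 8324} + 30858\right) = - 49092 \left(- \frac{12}{15244 - 8324} + 30858\right) = - 49092 \left(- \frac{12}{6920} + 30858\right) = - 49092 \left(\left(-12\right) \frac{1}{6920} + 30858\right) = - 49092 \left(- \frac{3}{1730} + 30858\right) = \left(-49092\right) \frac{53384337}{1730} = - \frac{1310371936002}{865}$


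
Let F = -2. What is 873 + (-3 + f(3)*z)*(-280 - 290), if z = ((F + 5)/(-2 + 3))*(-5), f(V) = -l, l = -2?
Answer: 19683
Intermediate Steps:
f(V) = 2 (f(V) = -1*(-2) = 2)
z = -15 (z = ((-2 + 5)/(-2 + 3))*(-5) = (3/1)*(-5) = (3*1)*(-5) = 3*(-5) = -15)
873 + (-3 + f(3)*z)*(-280 - 290) = 873 + (-3 + 2*(-15))*(-280 - 290) = 873 + (-3 - 30)*(-570) = 873 - 33*(-570) = 873 + 18810 = 19683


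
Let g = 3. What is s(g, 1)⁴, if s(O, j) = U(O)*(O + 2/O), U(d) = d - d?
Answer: 0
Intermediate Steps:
U(d) = 0
s(O, j) = 0 (s(O, j) = 0*(O + 2/O) = 0)
s(g, 1)⁴ = 0⁴ = 0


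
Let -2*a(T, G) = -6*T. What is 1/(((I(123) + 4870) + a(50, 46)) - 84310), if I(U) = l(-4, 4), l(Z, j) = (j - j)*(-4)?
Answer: -1/79290 ≈ -1.2612e-5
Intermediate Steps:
l(Z, j) = 0 (l(Z, j) = 0*(-4) = 0)
a(T, G) = 3*T (a(T, G) = -(-3)*T = 3*T)
I(U) = 0
1/(((I(123) + 4870) + a(50, 46)) - 84310) = 1/(((0 + 4870) + 3*50) - 84310) = 1/((4870 + 150) - 84310) = 1/(5020 - 84310) = 1/(-79290) = -1/79290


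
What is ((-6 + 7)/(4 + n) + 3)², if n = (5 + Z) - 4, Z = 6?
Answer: 1156/121 ≈ 9.5537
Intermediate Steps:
n = 7 (n = (5 + 6) - 4 = 11 - 4 = 7)
((-6 + 7)/(4 + n) + 3)² = ((-6 + 7)/(4 + 7) + 3)² = (1/11 + 3)² = (34/11)² = 1156/121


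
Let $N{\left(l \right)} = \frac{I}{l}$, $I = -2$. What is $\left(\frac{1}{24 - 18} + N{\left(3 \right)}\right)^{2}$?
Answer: $\frac{1}{4} \approx 0.25$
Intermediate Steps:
$N{\left(l \right)} = - \frac{2}{l}$
$\left(\frac{1}{24 - 18} + N{\left(3 \right)}\right)^{2} = \left(\frac{1}{24 - 18} - \frac{2}{3}\right)^{2} = \left(\frac{1}{6} - \frac{2}{3}\right)^{2} = \left(- \frac{1}{2}\right)^{2} = \frac{1}{4}$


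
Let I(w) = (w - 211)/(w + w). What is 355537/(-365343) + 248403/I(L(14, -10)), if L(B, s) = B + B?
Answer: -1694064569365/22285923 ≈ -76015.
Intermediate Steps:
L(B, s) = 2*B
I(w) = (-211 + w)/(2*w) (I(w) = (-211 + w)/((2*w)) = (-211 + w)*(1/(2*w)) = (-211 + w)/(2*w))
355537/(-365343) + 248403/I(L(14, -10)) = 355537/(-365343) + 248403/(((-211 + 2*14)/(2*((2*14))))) = 355537*(-1/365343) + 248403/(((½)*(-211 + 28)/28)) = -355537/365343 + 248403/(((½)*(1/28)*(-183))) = -355537/365343 + 248403/(-183/56) = -355537/365343 + 248403*(-56/183) = -355537/365343 - 4636856/61 = -1694064569365/22285923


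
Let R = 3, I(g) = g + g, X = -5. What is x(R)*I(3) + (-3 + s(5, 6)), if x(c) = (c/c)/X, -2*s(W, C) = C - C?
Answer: -21/5 ≈ -4.2000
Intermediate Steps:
I(g) = 2*g
s(W, C) = 0 (s(W, C) = -(C - C)/2 = -½*0 = 0)
x(c) = -⅕ (x(c) = (c/c)/(-5) = 1*(-⅕) = -⅕)
x(R)*I(3) + (-3 + s(5, 6)) = -2*3/5 + (-3 + 0) = -⅕*6 - 3 = -6/5 - 3 = -21/5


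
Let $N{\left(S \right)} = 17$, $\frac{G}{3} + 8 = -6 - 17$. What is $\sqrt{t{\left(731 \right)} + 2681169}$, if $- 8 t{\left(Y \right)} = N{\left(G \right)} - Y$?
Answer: $\frac{\sqrt{10725033}}{2} \approx 1637.5$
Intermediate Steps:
$G = -93$ ($G = -24 + 3 \left(-6 - 17\right) = -24 + 3 \left(-23\right) = -24 - 69 = -93$)
$t{\left(Y \right)} = - \frac{17}{8} + \frac{Y}{8}$ ($t{\left(Y \right)} = - \frac{17 - Y}{8} = - \frac{17}{8} + \frac{Y}{8}$)
$\sqrt{t{\left(731 \right)} + 2681169} = \sqrt{\left(- \frac{17}{8} + \frac{1}{8} \cdot 731\right) + 2681169} = \sqrt{\left(- \frac{17}{8} + \frac{731}{8}\right) + 2681169} = \sqrt{\frac{357}{4} + 2681169} = \sqrt{\frac{10725033}{4}} = \frac{\sqrt{10725033}}{2}$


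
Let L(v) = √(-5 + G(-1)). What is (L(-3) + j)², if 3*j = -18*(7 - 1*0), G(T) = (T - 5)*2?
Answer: (42 - I*√17)² ≈ 1747.0 - 346.34*I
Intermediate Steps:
G(T) = -10 + 2*T (G(T) = (-5 + T)*2 = -10 + 2*T)
L(v) = I*√17 (L(v) = √(-5 + (-10 + 2*(-1))) = √(-5 + (-10 - 2)) = √(-5 - 12) = √(-17) = I*√17)
j = -42 (j = (-18*(7 - 1*0))/3 = (-18*(7 + 0))/3 = (-18*7)/3 = (⅓)*(-126) = -42)
(L(-3) + j)² = (I*√17 - 42)² = (-42 + I*√17)²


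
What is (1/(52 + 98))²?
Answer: 1/22500 ≈ 4.4444e-5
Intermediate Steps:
(1/(52 + 98))² = (1/150)² = 1/22500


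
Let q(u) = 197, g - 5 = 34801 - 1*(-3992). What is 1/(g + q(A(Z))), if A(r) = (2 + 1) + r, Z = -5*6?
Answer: 1/38995 ≈ 2.5644e-5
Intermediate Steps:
Z = -30
A(r) = 3 + r
g = 38798 (g = 5 + (34801 - 1*(-3992)) = 5 + (34801 + 3992) = 5 + 38793 = 38798)
1/(g + q(A(Z))) = 1/(38798 + 197) = 1/38995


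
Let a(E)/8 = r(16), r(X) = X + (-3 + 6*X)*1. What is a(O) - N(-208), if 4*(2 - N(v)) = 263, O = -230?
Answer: 3743/4 ≈ 935.75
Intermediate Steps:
N(v) = -255/4 (N(v) = 2 - 1/4*263 = 2 - 263/4 = -255/4)
r(X) = -3 + 7*X (r(X) = X + (-3 + 6*X) = -3 + 7*X)
a(E) = 872 (a(E) = 8*(-3 + 7*16) = 8*(-3 + 112) = 8*109 = 872)
a(O) - N(-208) = 872 - 1*(-255/4) = 872 + 255/4 = 3743/4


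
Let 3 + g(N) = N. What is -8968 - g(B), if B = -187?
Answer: -8778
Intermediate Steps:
g(N) = -3 + N
-8968 - g(B) = -8968 - (-3 - 187) = -8968 - 1*(-190) = -8968 + 190 = -8778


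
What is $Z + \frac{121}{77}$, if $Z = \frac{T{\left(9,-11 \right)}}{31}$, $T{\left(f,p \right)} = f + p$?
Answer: $\frac{327}{217} \approx 1.5069$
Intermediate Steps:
$Z = - \frac{2}{31}$ ($Z = \frac{9 - 11}{31} = \left(-2\right) \frac{1}{31} = - \frac{2}{31} \approx -0.064516$)
$Z + \frac{121}{77} = - \frac{2}{31} + \frac{121}{77} = - \frac{2}{31} + 121 \cdot \frac{1}{77} = - \frac{2}{31} + \frac{11}{7} = \frac{327}{217}$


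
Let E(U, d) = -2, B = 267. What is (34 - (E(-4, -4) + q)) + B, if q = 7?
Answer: 296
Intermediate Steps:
(34 - (E(-4, -4) + q)) + B = (34 - (-2 + 7)) + 267 = (34 - 1*5) + 267 = (34 - 5) + 267 = 29 + 267 = 296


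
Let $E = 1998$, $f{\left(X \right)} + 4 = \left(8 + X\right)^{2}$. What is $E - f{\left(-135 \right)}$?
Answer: $-14127$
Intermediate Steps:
$f{\left(X \right)} = -4 + \left(8 + X\right)^{2}$
$E - f{\left(-135 \right)} = 1998 - \left(-4 + \left(8 - 135\right)^{2}\right) = 1998 - \left(-4 + \left(-127\right)^{2}\right) = 1998 - \left(-4 + 16129\right) = 1998 - 16125 = -14127$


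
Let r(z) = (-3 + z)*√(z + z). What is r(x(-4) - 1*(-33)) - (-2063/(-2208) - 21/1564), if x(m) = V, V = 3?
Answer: -34567/37536 + 198*√2 ≈ 279.09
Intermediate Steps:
x(m) = 3
r(z) = √2*√z*(-3 + z) (r(z) = (-3 + z)*√(2*z) = (-3 + z)*(√2*√z) = √2*√z*(-3 + z))
r(x(-4) - 1*(-33)) - (-2063/(-2208) - 21/1564) = √2*√(3 - 1*(-33))*(-3 + (3 - 1*(-33))) - (-2063/(-2208) - 21/1564) = √2*√(3 + 33)*(-3 + (3 + 33)) - (-2063*(-1/2208) - 21*1/1564) = √2*√36*(-3 + 36) - (2063/2208 - 21/1564) = √2*6*33 - 1*34567/37536 = 198*√2 - 34567/37536 = -34567/37536 + 198*√2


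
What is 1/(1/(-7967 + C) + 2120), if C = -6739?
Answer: 14706/31176719 ≈ 0.00047170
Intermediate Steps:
1/(1/(-7967 + C) + 2120) = 1/(1/(-7967 - 6739) + 2120) = 1/(1/(-14706) + 2120) = 1/(-1/14706 + 2120) = 1/(31176719/14706) = 14706/31176719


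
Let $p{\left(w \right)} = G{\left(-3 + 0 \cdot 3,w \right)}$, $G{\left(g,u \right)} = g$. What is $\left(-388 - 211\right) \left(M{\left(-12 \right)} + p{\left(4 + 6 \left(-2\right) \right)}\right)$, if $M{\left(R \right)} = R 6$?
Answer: $44925$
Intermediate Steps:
$p{\left(w \right)} = -3$ ($p{\left(w \right)} = -3 + 0 \cdot 3 = -3 + 0 = -3$)
$M{\left(R \right)} = 6 R$
$\left(-388 - 211\right) \left(M{\left(-12 \right)} + p{\left(4 + 6 \left(-2\right) \right)}\right) = \left(-388 - 211\right) \left(6 \left(-12\right) - 3\right) = - 599 \left(-72 - 3\right) = \left(-599\right) \left(-75\right) = 44925$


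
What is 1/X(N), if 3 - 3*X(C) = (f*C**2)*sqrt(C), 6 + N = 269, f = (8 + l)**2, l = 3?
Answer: -9/18422538936227054 - 25108347*sqrt(263)/18422538936227054 ≈ -2.2103e-8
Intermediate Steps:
f = 121 (f = (8 + 3)**2 = 11**2 = 121)
N = 263 (N = -6 + 269 = 263)
X(C) = 1 - 121*C**(5/2)/3 (X(C) = 1 - 121*C**2*sqrt(C)/3 = 1 - 121*C**(5/2)/3)
1/X(N) = 1/(1 - 8369449*sqrt(263)/3)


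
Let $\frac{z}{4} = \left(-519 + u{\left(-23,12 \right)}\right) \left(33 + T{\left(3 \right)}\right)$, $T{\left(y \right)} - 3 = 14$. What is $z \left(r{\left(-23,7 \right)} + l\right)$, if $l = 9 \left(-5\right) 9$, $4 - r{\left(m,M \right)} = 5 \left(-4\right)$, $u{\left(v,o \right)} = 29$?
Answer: $37338000$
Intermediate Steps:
$T{\left(y \right)} = 17$ ($T{\left(y \right)} = 3 + 14 = 17$)
$r{\left(m,M \right)} = 24$ ($r{\left(m,M \right)} = 4 - 5 \left(-4\right) = 4 - -20 = 4 + 20 = 24$)
$l = -405$ ($l = \left(-45\right) 9 = -405$)
$z = -98000$ ($z = 4 \left(-519 + 29\right) \left(33 + 17\right) = 4 \left(\left(-490\right) 50\right) = 4 \left(-24500\right) = -98000$)
$z \left(r{\left(-23,7 \right)} + l\right) = - 98000 \left(24 - 405\right) = \left(-98000\right) \left(-381\right) = 37338000$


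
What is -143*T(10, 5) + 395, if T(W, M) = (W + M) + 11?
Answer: -3323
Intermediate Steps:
T(W, M) = 11 + M + W (T(W, M) = (M + W) + 11 = 11 + M + W)
-143*T(10, 5) + 395 = -143*(11 + 5 + 10) + 395 = -143*26 + 395 = -3718 + 395 = -3323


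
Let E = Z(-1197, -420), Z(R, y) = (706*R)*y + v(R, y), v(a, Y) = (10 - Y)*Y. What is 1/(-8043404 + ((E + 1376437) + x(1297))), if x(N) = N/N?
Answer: 1/348086874 ≈ 2.8728e-9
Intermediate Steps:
x(N) = 1
v(a, Y) = Y*(10 - Y)
Z(R, y) = y*(10 - y) + 706*R*y (Z(R, y) = (706*R)*y + y*(10 - y) = 706*R*y + y*(10 - y) = y*(10 - y) + 706*R*y)
E = 354753840 (E = -420*(10 - 1*(-420) + 706*(-1197)) = -420*(10 + 420 - 845082) = -420*(-844652) = 354753840)
1/(-8043404 + ((E + 1376437) + x(1297))) = 1/(-8043404 + ((354753840 + 1376437) + 1)) = 1/(-8043404 + (356130277 + 1)) = 1/(-8043404 + 356130278) = 1/348086874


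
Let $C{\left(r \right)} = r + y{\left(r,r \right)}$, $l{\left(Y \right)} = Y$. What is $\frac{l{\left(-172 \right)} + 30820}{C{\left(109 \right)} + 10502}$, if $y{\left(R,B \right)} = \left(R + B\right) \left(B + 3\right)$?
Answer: $\frac{30648}{35027} \approx 0.87498$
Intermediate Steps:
$y{\left(R,B \right)} = \left(3 + B\right) \left(B + R\right)$ ($y{\left(R,B \right)} = \left(B + R\right) \left(3 + B\right) = \left(3 + B\right) \left(B + R\right)$)
$C{\left(r \right)} = 2 r^{2} + 7 r$ ($C{\left(r \right)} = r + \left(r^{2} + 3 r + 3 r + r r\right) = r + \left(r^{2} + 3 r + 3 r + r^{2}\right) = r + \left(2 r^{2} + 6 r\right) = 2 r^{2} + 7 r$)
$\frac{l{\left(-172 \right)} + 30820}{C{\left(109 \right)} + 10502} = \frac{-172 + 30820}{109 \left(7 + 2 \cdot 109\right) + 10502} = \frac{30648}{109 \left(7 + 218\right) + 10502} = \frac{30648}{109 \cdot 225 + 10502} = \frac{30648}{24525 + 10502} = \frac{30648}{35027}$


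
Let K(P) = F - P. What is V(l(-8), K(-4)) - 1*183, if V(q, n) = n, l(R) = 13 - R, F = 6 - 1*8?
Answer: -181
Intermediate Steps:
F = -2 (F = 6 - 8 = -2)
K(P) = -2 - P
V(l(-8), K(-4)) - 1*183 = (-2 - 1*(-4)) - 1*183 = (-2 + 4) - 183 = 2 - 183 = -181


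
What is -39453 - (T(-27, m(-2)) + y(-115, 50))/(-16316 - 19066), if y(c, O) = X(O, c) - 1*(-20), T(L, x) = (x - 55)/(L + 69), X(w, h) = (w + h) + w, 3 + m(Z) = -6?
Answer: -29314446893/743022 ≈ -39453.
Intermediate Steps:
m(Z) = -9 (m(Z) = -3 - 6 = -9)
X(w, h) = h + 2*w (X(w, h) = (h + w) + w = h + 2*w)
T(L, x) = (-55 + x)/(69 + L)
y(c, O) = 20 + c + 2*O (y(c, O) = (c + 2*O) - 1*(-20) = (c + 2*O) + 20 = 20 + c + 2*O)
-39453 - (T(-27, m(-2)) + y(-115, 50))/(-16316 - 19066) = -39453 - ((-55 - 9)/(69 - 27) + (20 - 115 + 2*50))/(-16316 - 19066) = -39453 - (-64/42 + (20 - 115 + 100))/(-35382) = -39453 - ((1/42)*(-64) + 5)*(-1)/35382 = -39453 - (-32/21 + 5)*(-1)/35382 = -39453 - 73*(-1)/(21*35382) = -39453 - 1*(-73/743022) = -39453 + 73/743022 = -29314446893/743022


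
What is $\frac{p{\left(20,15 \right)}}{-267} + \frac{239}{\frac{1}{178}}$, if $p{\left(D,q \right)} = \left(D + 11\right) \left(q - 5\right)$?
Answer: $\frac{11358404}{267} \approx 42541.0$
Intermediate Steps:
$p{\left(D,q \right)} = \left(-5 + q\right) \left(11 + D\right)$ ($p{\left(D,q \right)} = \left(11 + D\right) \left(-5 + q\right) = \left(-5 + q\right) \left(11 + D\right)$)
$\frac{p{\left(20,15 \right)}}{-267} + \frac{239}{\frac{1}{178}} = \frac{-55 - 100 + 11 \cdot 15 + 20 \cdot 15}{-267} + \frac{239}{\frac{1}{178}} = \left(-55 - 100 + 165 + 300\right) \left(- \frac{1}{267}\right) + 239 \frac{1}{\frac{1}{178}} = 310 \left(- \frac{1}{267}\right) + 239 \cdot 178 = - \frac{310}{267} + 42542 = \frac{11358404}{267}$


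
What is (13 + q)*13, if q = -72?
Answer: -767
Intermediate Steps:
(13 + q)*13 = (13 - 72)*13 = -59*13 = -767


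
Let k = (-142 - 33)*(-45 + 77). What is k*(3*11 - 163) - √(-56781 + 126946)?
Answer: 728000 - √70165 ≈ 7.2774e+5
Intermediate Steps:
k = -5600 (k = -175*32 = -5600)
k*(3*11 - 163) - √(-56781 + 126946) = -5600*(3*11 - 163) - √(-56781 + 126946) = -5600*(33 - 163) - √70165 = -5600*(-130) - √70165 = 728000 - √70165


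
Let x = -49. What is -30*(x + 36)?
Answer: 390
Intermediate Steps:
-30*(x + 36) = -30*(-49 + 36) = -30*(-13) = 390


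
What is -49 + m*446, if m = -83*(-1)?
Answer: 36969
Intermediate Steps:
m = 83
-49 + m*446 = -49 + 83*446 = -49 + 37018 = 36969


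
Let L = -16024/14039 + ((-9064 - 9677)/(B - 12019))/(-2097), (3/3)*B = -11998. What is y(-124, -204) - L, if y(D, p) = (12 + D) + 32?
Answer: -18585710416135/235685089437 ≈ -78.858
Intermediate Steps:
B = -11998
y(D, p) = 44 + D
L = -269096738825/235685089437 (L = -16024/14039 + ((-9064 - 9677)/(-11998 - 12019))/(-2097) = -16024*1/14039 - 18741/(-24017)*(-1/2097) = -16024/14039 - 18741*(-1/24017)*(-1/2097) = -16024/14039 + (18741/24017)*(-1/2097) = -16024/14039 - 6247/16787883 = -269096738825/235685089437 ≈ -1.1418)
y(-124, -204) - L = (44 - 124) - 1*(-269096738825/235685089437) = -80 + 269096738825/235685089437 = -18585710416135/235685089437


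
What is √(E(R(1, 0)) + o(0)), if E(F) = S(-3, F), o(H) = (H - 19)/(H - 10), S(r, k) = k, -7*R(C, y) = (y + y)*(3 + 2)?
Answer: √190/10 ≈ 1.3784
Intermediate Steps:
R(C, y) = -10*y/7 (R(C, y) = -(y + y)*(3 + 2)/7 = -2*y*5/7 = -10*y/7)
o(H) = (-19 + H)/(-10 + H)
E(F) = F
√(E(R(1, 0)) + o(0)) = √(-10/7*0 + (-19 + 0)/(-10 + 0)) = √(0 - 19/(-10)) = √(0 - ⅒*(-19)) = √(0 + 19/10) = √(19/10) = √190/10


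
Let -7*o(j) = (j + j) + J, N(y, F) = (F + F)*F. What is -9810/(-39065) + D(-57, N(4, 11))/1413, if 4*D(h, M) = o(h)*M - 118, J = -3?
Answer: 73097078/77278383 ≈ 0.94589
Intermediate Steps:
N(y, F) = 2*F**2 (N(y, F) = (2*F)*F = 2*F**2)
o(j) = 3/7 - 2*j/7 (o(j) = -((j + j) - 3)/7 = -(2*j - 3)/7 = -(-3 + 2*j)/7 = 3/7 - 2*j/7)
D(h, M) = -59/2 + M*(3/7 - 2*h/7)/4 (D(h, M) = ((3/7 - 2*h/7)*M - 118)/4 = (M*(3/7 - 2*h/7) - 118)/4 = (-118 + M*(3/7 - 2*h/7))/4 = -59/2 + M*(3/7 - 2*h/7)/4)
-9810/(-39065) + D(-57, N(4, 11))/1413 = -9810/(-39065) + (-59/2 - 2*11**2*(-3 + 2*(-57))/28)/1413 = -9810*(-1/39065) + (-59/2 - 2*121*(-3 - 114)/28)*(1/1413) = 1962/7813 + (-59/2 - 1/28*242*(-117))*(1/1413) = 1962/7813 + (-59/2 + 14157/14)*(1/1413) = 1962/7813 + (6872/7)*(1/1413) = 1962/7813 + 6872/9891 = 73097078/77278383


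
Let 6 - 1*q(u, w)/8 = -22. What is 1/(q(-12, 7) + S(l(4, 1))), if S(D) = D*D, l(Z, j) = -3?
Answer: 1/233 ≈ 0.0042918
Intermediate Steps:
q(u, w) = 224 (q(u, w) = 48 - 8*(-22) = 48 + 176 = 224)
S(D) = D**2
1/(q(-12, 7) + S(l(4, 1))) = 1/(224 + (-3)**2) = 1/(224 + 9) = 1/233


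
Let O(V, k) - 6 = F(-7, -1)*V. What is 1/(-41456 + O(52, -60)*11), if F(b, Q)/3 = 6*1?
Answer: -1/31094 ≈ -3.2161e-5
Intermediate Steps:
F(b, Q) = 18 (F(b, Q) = 3*(6*1) = 3*6 = 18)
O(V, k) = 6 + 18*V
1/(-41456 + O(52, -60)*11) = 1/(-41456 + (6 + 18*52)*11) = 1/(-41456 + (6 + 936)*11) = 1/(-41456 + 942*11) = 1/(-41456 + 10362) = 1/(-31094) = -1/31094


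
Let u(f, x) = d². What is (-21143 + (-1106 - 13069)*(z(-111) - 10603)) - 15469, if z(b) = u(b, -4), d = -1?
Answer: 150246738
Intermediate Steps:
u(f, x) = 1 (u(f, x) = (-1)² = 1)
z(b) = 1
(-21143 + (-1106 - 13069)*(z(-111) - 10603)) - 15469 = (-21143 + (-1106 - 13069)*(1 - 10603)) - 15469 = (-21143 - 14175*(-10602)) - 15469 = (-21143 + 150283350) - 15469 = 150262207 - 15469 = 150246738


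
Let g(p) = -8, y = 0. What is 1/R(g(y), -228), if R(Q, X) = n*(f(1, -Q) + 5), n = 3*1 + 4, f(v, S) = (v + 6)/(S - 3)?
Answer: 5/224 ≈ 0.022321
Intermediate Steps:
f(v, S) = (6 + v)/(-3 + S)
n = 7 (n = 3 + 4 = 7)
R(Q, X) = 35 + 49/(-3 - Q) (R(Q, X) = 7*((6 + 1)/(-3 - Q) + 5) = 7*(7/(-3 - Q) + 5) = 7*(5 + 7/(-3 - Q)) = 35 + 49/(-3 - Q))
1/R(g(y), -228) = 1/(7*(8 + 5*(-8))/(3 - 8)) = 1/(7*(8 - 40)/(-5)) = 1/(7*(-⅕)*(-32)) = 1/(224/5) = 5/224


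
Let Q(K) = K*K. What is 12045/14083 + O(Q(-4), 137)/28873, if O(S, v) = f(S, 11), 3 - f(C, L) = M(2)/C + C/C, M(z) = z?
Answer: 2782413525/3252947672 ≈ 0.85535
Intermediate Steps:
Q(K) = K²
f(C, L) = 2 - 2/C (f(C, L) = 3 - (2/C + C/C) = 3 - (2/C + 1) = 3 - (1 + 2/C) = 3 + (-1 - 2/C) = 2 - 2/C)
O(S, v) = 2 - 2/S
12045/14083 + O(Q(-4), 137)/28873 = 12045/14083 + (2 - 2/((-4)²))/28873 = 12045*(1/14083) + (2 - 2/16)*(1/28873) = 12045/14083 + (2 - 2*1/16)*(1/28873) = 12045/14083 + (2 - ⅛)*(1/28873) = 12045/14083 + (15/8)*(1/28873) = 12045/14083 + 15/230984 = 2782413525/3252947672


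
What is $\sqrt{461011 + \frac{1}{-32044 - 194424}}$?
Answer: $\frac{13 \sqrt{34976655667371}}{113234} \approx 678.98$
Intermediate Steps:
$\sqrt{461011 + \frac{1}{-32044 - 194424}} = \sqrt{461011 + \frac{1}{-226468}} = \sqrt{461011 - \frac{1}{226468}} = \sqrt{\frac{104404239147}{226468}} = \frac{13 \sqrt{34976655667371}}{113234}$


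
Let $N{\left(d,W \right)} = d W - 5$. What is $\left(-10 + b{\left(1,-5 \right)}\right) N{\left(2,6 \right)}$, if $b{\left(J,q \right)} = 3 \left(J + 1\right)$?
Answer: $-28$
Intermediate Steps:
$b{\left(J,q \right)} = 3 + 3 J$ ($b{\left(J,q \right)} = 3 \left(1 + J\right) = 3 + 3 J$)
$N{\left(d,W \right)} = -5 + W d$ ($N{\left(d,W \right)} = W d - 5 = -5 + W d$)
$\left(-10 + b{\left(1,-5 \right)}\right) N{\left(2,6 \right)} = \left(-10 + \left(3 + 3 \cdot 1\right)\right) \left(-5 + 6 \cdot 2\right) = \left(-10 + \left(3 + 3\right)\right) \left(-5 + 12\right) = \left(-10 + 6\right) 7 = \left(-4\right) 7 = -28$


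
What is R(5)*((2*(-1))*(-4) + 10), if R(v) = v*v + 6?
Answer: 558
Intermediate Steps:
R(v) = 6 + v² (R(v) = v² + 6 = 6 + v²)
R(5)*((2*(-1))*(-4) + 10) = (6 + 5²)*((2*(-1))*(-4) + 10) = (6 + 25)*(-2*(-4) + 10) = 31*(8 + 10) = 31*18 = 558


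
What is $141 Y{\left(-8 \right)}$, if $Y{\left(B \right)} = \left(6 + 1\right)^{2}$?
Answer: $6909$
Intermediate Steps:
$Y{\left(B \right)} = 49$ ($Y{\left(B \right)} = 7^{2} = 49$)
$141 Y{\left(-8 \right)} = 141 \cdot 49 = 6909$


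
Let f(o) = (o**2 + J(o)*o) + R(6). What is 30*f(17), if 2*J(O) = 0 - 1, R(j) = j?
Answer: 8595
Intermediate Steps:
J(O) = -1/2 (J(O) = (0 - 1)/2 = (1/2)*(-1) = -1/2)
f(o) = 6 + o**2 - o/2 (f(o) = (o**2 - o/2) + 6 = 6 + o**2 - o/2)
30*f(17) = 30*(6 + 17**2 - 1/2*17) = 30*(6 + 289 - 17/2) = 30*(573/2) = 8595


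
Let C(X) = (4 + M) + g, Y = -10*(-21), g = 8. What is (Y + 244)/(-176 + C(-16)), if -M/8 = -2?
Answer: -227/74 ≈ -3.0676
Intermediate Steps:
M = 16 (M = -8*(-2) = 16)
Y = 210
C(X) = 28 (C(X) = (4 + 16) + 8 = 20 + 8 = 28)
(Y + 244)/(-176 + C(-16)) = (210 + 244)/(-176 + 28) = 454/(-148) = 454*(-1/148) = -227/74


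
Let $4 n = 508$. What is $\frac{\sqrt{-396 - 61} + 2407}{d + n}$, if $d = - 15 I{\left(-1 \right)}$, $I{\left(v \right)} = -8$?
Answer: $\frac{2407}{247} + \frac{i \sqrt{457}}{247} \approx 9.7449 + 0.086549 i$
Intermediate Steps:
$n = 127$ ($n = \frac{1}{4} \cdot 508 = 127$)
$d = 120$ ($d = \left(-15\right) \left(-8\right) = 120$)
$\frac{\sqrt{-396 - 61} + 2407}{d + n} = \frac{\sqrt{-396 - 61} + 2407}{120 + 127} = \frac{\sqrt{-457} + 2407}{247} = \left(i \sqrt{457} + 2407\right) \frac{1}{247} = \left(2407 + i \sqrt{457}\right) \frac{1}{247} = \frac{2407}{247} + \frac{i \sqrt{457}}{247}$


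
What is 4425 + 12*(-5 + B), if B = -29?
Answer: 4017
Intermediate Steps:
4425 + 12*(-5 + B) = 4425 + 12*(-5 - 29) = 4425 + 12*(-34) = 4425 - 408 = 4017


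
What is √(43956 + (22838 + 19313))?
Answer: √86107 ≈ 293.44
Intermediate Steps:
√(43956 + (22838 + 19313)) = √(43956 + 42151) = √86107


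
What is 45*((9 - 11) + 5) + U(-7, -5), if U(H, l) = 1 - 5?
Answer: 131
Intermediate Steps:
U(H, l) = -4
45*((9 - 11) + 5) + U(-7, -5) = 45*((9 - 11) + 5) - 4 = 45*(-2 + 5) - 4 = 45*3 - 4 = 135 - 4 = 131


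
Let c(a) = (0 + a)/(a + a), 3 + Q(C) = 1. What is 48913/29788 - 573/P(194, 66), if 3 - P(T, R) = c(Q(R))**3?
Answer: -135423193/685124 ≈ -197.66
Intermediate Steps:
Q(C) = -2 (Q(C) = -3 + 1 = -2)
c(a) = 1/2 (c(a) = a/((2*a)) = a*(1/(2*a)) = 1/2)
P(T, R) = 23/8 (P(T, R) = 3 - (1/2)**3 = 3 - 1*1/8 = 3 - 1/8 = 23/8)
48913/29788 - 573/P(194, 66) = 48913/29788 - 573/23/8 = 48913*(1/29788) - 573*8/23 = 48913/29788 - 4584/23 = -135423193/685124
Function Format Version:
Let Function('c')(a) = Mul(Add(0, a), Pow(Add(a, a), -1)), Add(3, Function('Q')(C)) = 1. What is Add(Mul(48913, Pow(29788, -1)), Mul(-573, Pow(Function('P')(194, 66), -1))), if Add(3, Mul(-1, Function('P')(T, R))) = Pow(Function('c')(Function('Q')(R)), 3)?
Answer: Rational(-135423193, 685124) ≈ -197.66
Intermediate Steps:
Function('Q')(C) = -2 (Function('Q')(C) = Add(-3, 1) = -2)
Function('c')(a) = Rational(1, 2) (Function('c')(a) = Mul(a, Pow(Mul(2, a), -1)) = Mul(a, Mul(Rational(1, 2), Pow(a, -1))) = Rational(1, 2))
Function('P')(T, R) = Rational(23, 8) (Function('P')(T, R) = Add(3, Mul(-1, Pow(Rational(1, 2), 3))) = Add(3, Mul(-1, Rational(1, 8))) = Add(3, Rational(-1, 8)) = Rational(23, 8))
Add(Mul(48913, Pow(29788, -1)), Mul(-573, Pow(Function('P')(194, 66), -1))) = Add(Mul(48913, Pow(29788, -1)), Mul(-573, Pow(Rational(23, 8), -1))) = Add(Mul(48913, Rational(1, 29788)), Mul(-573, Rational(8, 23))) = Add(Rational(48913, 29788), Rational(-4584, 23)) = Rational(-135423193, 685124)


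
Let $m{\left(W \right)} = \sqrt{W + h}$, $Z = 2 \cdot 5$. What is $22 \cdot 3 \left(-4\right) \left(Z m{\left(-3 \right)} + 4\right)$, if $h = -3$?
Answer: $-1056 - 2640 i \sqrt{6} \approx -1056.0 - 6466.7 i$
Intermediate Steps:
$Z = 10$
$m{\left(W \right)} = \sqrt{-3 + W}$ ($m{\left(W \right)} = \sqrt{W - 3} = \sqrt{-3 + W}$)
$22 \cdot 3 \left(-4\right) \left(Z m{\left(-3 \right)} + 4\right) = 22 \cdot 3 \left(-4\right) \left(10 \sqrt{-3 - 3} + 4\right) = 22 \left(-12\right) \left(10 \sqrt{-6} + 4\right) = - 264 \left(10 i \sqrt{6} + 4\right) = - 264 \left(4 + 10 i \sqrt{6}\right) = -1056 - 2640 i \sqrt{6}$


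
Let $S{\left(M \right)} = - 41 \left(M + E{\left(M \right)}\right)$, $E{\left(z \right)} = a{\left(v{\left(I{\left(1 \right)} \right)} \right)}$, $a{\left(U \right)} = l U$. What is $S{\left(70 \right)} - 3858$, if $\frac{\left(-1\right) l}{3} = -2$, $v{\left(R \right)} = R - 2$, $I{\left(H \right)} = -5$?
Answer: $-5006$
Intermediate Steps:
$v{\left(R \right)} = -2 + R$
$l = 6$ ($l = \left(-3\right) \left(-2\right) = 6$)
$a{\left(U \right)} = 6 U$
$E{\left(z \right)} = -42$ ($E{\left(z \right)} = 6 \left(-2 - 5\right) = 6 \left(-7\right) = -42$)
$S{\left(M \right)} = 1722 - 41 M$ ($S{\left(M \right)} = - 41 \left(M - 42\right) = - 41 \left(-42 + M\right) = 1722 - 41 M$)
$S{\left(70 \right)} - 3858 = \left(1722 - 2870\right) - 3858 = -1148 - 3858 = -5006$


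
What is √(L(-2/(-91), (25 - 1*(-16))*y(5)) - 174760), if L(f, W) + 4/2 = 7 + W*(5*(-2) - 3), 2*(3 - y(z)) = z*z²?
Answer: 3*I*√63574/2 ≈ 378.21*I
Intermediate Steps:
y(z) = 3 - z³/2 (y(z) = 3 - z*z²/2 = 3 - z³/2)
L(f, W) = 5 - 13*W (L(f, W) = -2 + (7 + W*(5*(-2) - 3)) = -2 + (7 + W*(-10 - 3)) = -2 + (7 + W*(-13)) = -2 + (7 - 13*W) = 5 - 13*W)
√(L(-2/(-91), (25 - 1*(-16))*y(5)) - 174760) = √((5 - 13*(25 - 1*(-16))*(3 - ½*5³)) - 174760) = √((5 - 13*(25 + 16)*(3 - ½*125)) - 174760) = √((5 - 533*(3 - 125/2)) - 174760) = √((5 - 533*(-119)/2) - 174760) = √((5 - 13*(-4879/2)) - 174760) = √((5 + 63427/2) - 174760) = √(63437/2 - 174760) = √(-286083/2) = 3*I*√63574/2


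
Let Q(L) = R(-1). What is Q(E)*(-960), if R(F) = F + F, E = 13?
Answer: 1920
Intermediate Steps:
R(F) = 2*F
Q(L) = -2 (Q(L) = 2*(-1) = -2)
Q(E)*(-960) = -2*(-960) = 1920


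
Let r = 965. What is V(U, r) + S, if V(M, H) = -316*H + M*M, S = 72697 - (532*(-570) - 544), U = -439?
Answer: 264262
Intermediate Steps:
S = 376481 (S = 72697 - (-303240 - 544) = 72697 - 1*(-303784) = 72697 + 303784 = 376481)
V(M, H) = M² - 316*H (V(M, H) = -316*H + M² = M² - 316*H)
V(U, r) + S = ((-439)² - 316*965) + 376481 = (192721 - 304940) + 376481 = -112219 + 376481 = 264262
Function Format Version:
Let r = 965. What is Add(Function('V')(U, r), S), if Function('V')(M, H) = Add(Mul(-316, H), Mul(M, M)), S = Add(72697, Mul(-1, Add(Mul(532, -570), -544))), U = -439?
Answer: 264262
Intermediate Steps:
S = 376481 (S = Add(72697, Mul(-1, Add(-303240, -544))) = Add(72697, Mul(-1, -303784)) = Add(72697, 303784) = 376481)
Function('V')(M, H) = Add(Pow(M, 2), Mul(-316, H)) (Function('V')(M, H) = Add(Mul(-316, H), Pow(M, 2)) = Add(Pow(M, 2), Mul(-316, H)))
Add(Function('V')(U, r), S) = Add(Add(Pow(-439, 2), Mul(-316, 965)), 376481) = Add(Add(192721, -304940), 376481) = Add(-112219, 376481) = 264262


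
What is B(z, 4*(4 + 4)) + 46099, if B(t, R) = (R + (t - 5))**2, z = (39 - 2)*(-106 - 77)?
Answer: 45527635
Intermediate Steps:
z = -6771 (z = 37*(-183) = -6771)
B(t, R) = (-5 + R + t)**2 (B(t, R) = (R + (-5 + t))**2 = (-5 + R + t)**2)
B(z, 4*(4 + 4)) + 46099 = (-5 + 4*(4 + 4) - 6771)**2 + 46099 = (-5 + 4*8 - 6771)**2 + 46099 = (-5 + 32 - 6771)**2 + 46099 = (-6744)**2 + 46099 = 45481536 + 46099 = 45527635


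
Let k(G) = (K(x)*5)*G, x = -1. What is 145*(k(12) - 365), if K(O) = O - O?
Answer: -52925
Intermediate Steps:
K(O) = 0
k(G) = 0 (k(G) = (0*5)*G = 0*G = 0)
145*(k(12) - 365) = 145*(0 - 365) = 145*(-365) = -52925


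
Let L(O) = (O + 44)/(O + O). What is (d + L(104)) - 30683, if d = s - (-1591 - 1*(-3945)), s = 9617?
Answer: -1217803/52 ≈ -23419.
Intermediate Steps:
L(O) = (44 + O)/(2*O) (L(O) = (44 + O)/((2*O)) = (44 + O)*(1/(2*O)) = (44 + O)/(2*O))
d = 7263 (d = 9617 - (-1591 - 1*(-3945)) = 9617 - (-1591 + 3945) = 9617 - 1*2354 = 9617 - 2354 = 7263)
(d + L(104)) - 30683 = (7263 + (½)*(44 + 104)/104) - 30683 = (7263 + (½)*(1/104)*148) - 30683 = (7263 + 37/52) - 30683 = 377713/52 - 30683 = -1217803/52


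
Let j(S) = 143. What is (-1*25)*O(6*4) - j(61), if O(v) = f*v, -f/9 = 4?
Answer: 21457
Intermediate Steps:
f = -36 (f = -9*4 = -36)
O(v) = -36*v
(-1*25)*O(6*4) - j(61) = (-1*25)*(-216*4) - 1*143 = -(-900)*24 - 143 = -25*(-864) - 143 = 21600 - 143 = 21457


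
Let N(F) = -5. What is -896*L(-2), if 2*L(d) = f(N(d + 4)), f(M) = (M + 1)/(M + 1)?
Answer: -448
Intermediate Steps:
f(M) = 1 (f(M) = (1 + M)/(1 + M) = 1)
L(d) = ½ (L(d) = (½)*1 = ½)
-896*L(-2) = -896*½ = -448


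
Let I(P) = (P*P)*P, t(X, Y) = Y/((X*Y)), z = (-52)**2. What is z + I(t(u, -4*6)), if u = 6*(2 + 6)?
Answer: 299040769/110592 ≈ 2704.0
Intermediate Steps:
u = 48 (u = 6*8 = 48)
z = 2704
t(X, Y) = 1/X (t(X, Y) = Y*(1/(X*Y)) = 1/X)
I(P) = P**3 (I(P) = P**2*P = P**3)
z + I(t(u, -4*6)) = 2704 + (1/48)**3 = 2704 + 1/110592 = 299040769/110592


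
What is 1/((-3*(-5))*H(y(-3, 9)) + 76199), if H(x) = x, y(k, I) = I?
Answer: 1/76334 ≈ 1.3100e-5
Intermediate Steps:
1/((-3*(-5))*H(y(-3, 9)) + 76199) = 1/(-3*(-5)*9 + 76199) = 1/(15*9 + 76199) = 1/(135 + 76199) = 1/76334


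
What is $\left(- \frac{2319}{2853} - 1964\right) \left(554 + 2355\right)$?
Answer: $- \frac{5435574133}{951} \approx -5.7156 \cdot 10^{6}$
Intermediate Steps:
$\left(- \frac{2319}{2853} - 1964\right) \left(554 + 2355\right) = \left(\left(-2319\right) \frac{1}{2853} - 1964\right) 2909 = \left(- \frac{773}{951} - 1964\right) 2909 = \left(- \frac{1868537}{951}\right) 2909 = - \frac{5435574133}{951}$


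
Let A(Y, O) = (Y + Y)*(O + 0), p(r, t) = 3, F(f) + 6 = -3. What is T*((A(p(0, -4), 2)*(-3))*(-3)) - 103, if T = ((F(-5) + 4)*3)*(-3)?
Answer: 4757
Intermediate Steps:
F(f) = -9 (F(f) = -6 - 3 = -9)
A(Y, O) = 2*O*Y (A(Y, O) = (2*Y)*O = 2*O*Y)
T = 45 (T = ((-9 + 4)*3)*(-3) = -5*3*(-3) = -15*(-3) = 45)
T*((A(p(0, -4), 2)*(-3))*(-3)) - 103 = 45*(((2*2*3)*(-3))*(-3)) - 103 = 45*((12*(-3))*(-3)) - 103 = 45*(-36*(-3)) - 103 = 45*108 - 103 = 4860 - 103 = 4757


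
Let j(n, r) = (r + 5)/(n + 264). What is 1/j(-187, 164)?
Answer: 77/169 ≈ 0.45562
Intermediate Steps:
j(n, r) = (5 + r)/(264 + n)
1/j(-187, 164) = 1/((5 + 164)/(264 - 187)) = 1/(169/77) = 77/169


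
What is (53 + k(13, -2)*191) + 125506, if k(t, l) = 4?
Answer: 126323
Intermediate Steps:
(53 + k(13, -2)*191) + 125506 = (53 + 4*191) + 125506 = (53 + 764) + 125506 = 817 + 125506 = 126323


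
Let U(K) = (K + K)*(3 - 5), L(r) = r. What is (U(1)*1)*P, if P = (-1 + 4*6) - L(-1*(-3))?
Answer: -80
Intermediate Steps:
U(K) = -4*K (U(K) = (2*K)*(-2) = -4*K)
P = 20 (P = (-1 + 4*6) - (-1)*(-3) = (-1 + 24) - 1*3 = 23 - 3 = 20)
(U(1)*1)*P = (-4*1*1)*20 = -4*1*20 = -4*20 = -80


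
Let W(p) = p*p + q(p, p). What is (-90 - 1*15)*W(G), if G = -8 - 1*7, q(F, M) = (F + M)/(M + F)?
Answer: -23730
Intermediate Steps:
q(F, M) = 1 (q(F, M) = (F + M)/(F + M) = 1)
G = -15 (G = -8 - 7 = -15)
W(p) = 1 + p² (W(p) = p*p + 1 = p² + 1 = 1 + p²)
(-90 - 1*15)*W(G) = (-90 - 1*15)*(1 + (-15)²) = (-90 - 15)*(1 + 225) = -105*226 = -23730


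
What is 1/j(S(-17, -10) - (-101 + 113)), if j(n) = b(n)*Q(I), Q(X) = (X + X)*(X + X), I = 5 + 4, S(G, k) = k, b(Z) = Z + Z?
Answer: -1/14256 ≈ -7.0146e-5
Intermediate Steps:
b(Z) = 2*Z
I = 9
Q(X) = 4*X**2 (Q(X) = (2*X)*(2*X) = 4*X**2)
j(n) = 648*n (j(n) = (2*n)*(4*9**2) = (2*n)*(4*81) = (2*n)*324 = 648*n)
1/j(S(-17, -10) - (-101 + 113)) = 1/(648*(-10 - (-101 + 113))) = 1/(648*(-10 - 1*12)) = 1/(648*(-10 - 12)) = 1/(648*(-22)) = 1/(-14256) = -1/14256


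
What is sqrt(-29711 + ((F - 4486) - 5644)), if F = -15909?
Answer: 5*I*sqrt(2230) ≈ 236.11*I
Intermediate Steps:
sqrt(-29711 + ((F - 4486) - 5644)) = sqrt(-29711 + ((-15909 - 4486) - 5644)) = sqrt(-29711 + (-20395 - 5644)) = sqrt(-29711 - 26039) = sqrt(-55750) = 5*I*sqrt(2230)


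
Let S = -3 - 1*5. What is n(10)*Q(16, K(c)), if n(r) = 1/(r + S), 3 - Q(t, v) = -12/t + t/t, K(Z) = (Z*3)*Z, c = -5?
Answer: 11/8 ≈ 1.3750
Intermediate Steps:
K(Z) = 3*Z**2 (K(Z) = (3*Z)*Z = 3*Z**2)
Q(t, v) = 2 + 12/t (Q(t, v) = 3 - (-12/t + t/t) = 3 - (-12/t + 1) = 3 - (1 - 12/t) = 3 + (-1 + 12/t) = 2 + 12/t)
S = -8 (S = -3 - 5 = -8)
n(r) = 1/(-8 + r) (n(r) = 1/(r - 8) = 1/(-8 + r))
n(10)*Q(16, K(c)) = (2 + 12/16)/(-8 + 10) = (2 + 12*(1/16))/2 = (2 + 3/4)/2 = (1/2)*(11/4) = 11/8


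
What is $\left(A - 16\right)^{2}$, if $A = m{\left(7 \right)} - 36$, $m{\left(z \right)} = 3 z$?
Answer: $961$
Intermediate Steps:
$A = -15$ ($A = 3 \cdot 7 - 36 = 21 - 36 = -15$)
$\left(A - 16\right)^{2} = \left(-15 - 16\right)^{2} = \left(-31\right)^{2} = 961$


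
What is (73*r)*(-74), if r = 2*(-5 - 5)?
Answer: 108040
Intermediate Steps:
r = -20 (r = 2*(-10) = -20)
(73*r)*(-74) = (73*(-20))*(-74) = -1460*(-74) = 108040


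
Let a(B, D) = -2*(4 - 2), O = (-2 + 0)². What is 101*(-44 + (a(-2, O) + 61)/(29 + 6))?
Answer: -149783/35 ≈ -4279.5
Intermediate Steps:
O = 4 (O = (-2)² = 4)
a(B, D) = -4 (a(B, D) = -2*2 = -4)
101*(-44 + (a(-2, O) + 61)/(29 + 6)) = 101*(-44 + (-4 + 61)/(29 + 6)) = 101*(-44 + 57/35) = 101*(-1483/35) = -149783/35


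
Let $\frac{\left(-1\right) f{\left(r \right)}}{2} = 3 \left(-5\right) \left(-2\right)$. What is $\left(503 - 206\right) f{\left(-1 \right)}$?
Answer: $-17820$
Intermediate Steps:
$f{\left(r \right)} = -60$ ($f{\left(r \right)} = - 2 \cdot 3 \left(-5\right) \left(-2\right) = - 2 \left(\left(-15\right) \left(-2\right)\right) = \left(-2\right) 30 = -60$)
$\left(503 - 206\right) f{\left(-1 \right)} = \left(503 - 206\right) \left(-60\right) = 297 \left(-60\right) = -17820$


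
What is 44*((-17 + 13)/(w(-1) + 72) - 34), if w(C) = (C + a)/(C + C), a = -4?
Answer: -223256/149 ≈ -1498.4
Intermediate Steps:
w(C) = (-4 + C)/(2*C) (w(C) = (C - 4)/(C + C) = (-4 + C)/((2*C)) = (-4 + C)*(1/(2*C)) = (-4 + C)/(2*C))
44*((-17 + 13)/(w(-1) + 72) - 34) = 44*((-17 + 13)/((1/2)*(-4 - 1)/(-1) + 72) - 34) = 44*(-4/((1/2)*(-1)*(-5) + 72) - 34) = 44*(-4/(5/2 + 72) - 34) = 44*(-4/149/2 - 34) = 44*(-4*2/149 - 34) = 44*(-8/149 - 34) = 44*(-5074/149) = -223256/149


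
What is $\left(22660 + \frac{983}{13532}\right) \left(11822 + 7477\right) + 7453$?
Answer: $\frac{5917871005793}{13532} \approx 4.3732 \cdot 10^{8}$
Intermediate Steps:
$\left(22660 + \frac{983}{13532}\right) \left(11822 + 7477\right) + 7453 = \left(22660 + 983 \cdot \frac{1}{13532}\right) 19299 + 7453 = \left(22660 + \frac{983}{13532}\right) 19299 + 7453 = \frac{306636103}{13532} \cdot 19299 + 7453 = \frac{5917770151797}{13532} + 7453 = \frac{5917871005793}{13532}$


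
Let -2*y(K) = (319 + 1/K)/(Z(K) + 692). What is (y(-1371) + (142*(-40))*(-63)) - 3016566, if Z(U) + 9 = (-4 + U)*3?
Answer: -6273239959129/2359491 ≈ -2.6587e+6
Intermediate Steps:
Z(U) = -21 + 3*U (Z(U) = -9 + (-4 + U)*3 = -9 + (-12 + 3*U) = -21 + 3*U)
y(K) = -(319 + 1/K)/(2*(671 + 3*K)) (y(K) = -(319 + 1/K)/(2*((-21 + 3*K) + 692)) = -(319 + 1/K)/(2*(671 + 3*K)))
(y(-1371) + (142*(-40))*(-63)) - 3016566 = ((½)*(-1 - 319*(-1371))/(-1371*(671 + 3*(-1371))) + (142*(-40))*(-63)) - 3016566 = ((½)*(-1/1371)*(-1 + 437349)/(671 - 4113) - 5680*(-63)) - 3016566 = ((½)*(-1/1371)*437348/(-3442) + 357840) - 3016566 = ((½)*(-1/1371)*(-1/3442)*437348 + 357840) - 3016566 = (109337/2359491 + 357840) - 3016566 = 844320368777/2359491 - 3016566 = -6273239959129/2359491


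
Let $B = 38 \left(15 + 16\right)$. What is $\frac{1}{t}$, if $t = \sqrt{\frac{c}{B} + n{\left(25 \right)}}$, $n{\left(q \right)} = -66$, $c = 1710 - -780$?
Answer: $- \frac{i \sqrt{2462609}}{12543} \approx - 0.12511 i$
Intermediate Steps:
$c = 2490$ ($c = 1710 + 780 = 2490$)
$B = 1178$ ($B = 38 \cdot 31 = 1178$)
$t = \frac{3 i \sqrt{2462609}}{589}$ ($t = \sqrt{\frac{2490}{1178} - 66} = \sqrt{2490 \cdot \frac{1}{1178} - 66} = \sqrt{\frac{1245}{589} - 66} = \sqrt{- \frac{37629}{589}} = \frac{3 i \sqrt{2462609}}{589} \approx 7.9929 i$)
$\frac{1}{t} = \frac{1}{\frac{3}{589} i \sqrt{2462609}} = - \frac{i \sqrt{2462609}}{12543}$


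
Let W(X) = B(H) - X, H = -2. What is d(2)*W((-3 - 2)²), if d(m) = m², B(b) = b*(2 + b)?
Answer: -100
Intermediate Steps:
W(X) = -X (W(X) = -2*(2 - 2) - X = -2*0 - X = 0 - X = -X)
d(2)*W((-3 - 2)²) = 2²*(-(-3 - 2)²) = 4*(-1*(-5)²) = 4*(-1*25) = 4*(-25) = -100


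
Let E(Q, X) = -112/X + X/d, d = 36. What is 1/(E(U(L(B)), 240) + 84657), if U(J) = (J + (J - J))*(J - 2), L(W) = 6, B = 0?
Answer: 5/423316 ≈ 1.1812e-5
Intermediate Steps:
U(J) = J*(-2 + J) (U(J) = (J + 0)*(-2 + J) = J*(-2 + J))
E(Q, X) = -112/X + X/36
1/(E(U(L(B)), 240) + 84657) = 1/((-112/240 + (1/36)*240) + 84657) = 1/((-112*1/240 + 20/3) + 84657) = 1/((-7/15 + 20/3) + 84657) = 1/(31/5 + 84657) = 1/(423316/5) = 5/423316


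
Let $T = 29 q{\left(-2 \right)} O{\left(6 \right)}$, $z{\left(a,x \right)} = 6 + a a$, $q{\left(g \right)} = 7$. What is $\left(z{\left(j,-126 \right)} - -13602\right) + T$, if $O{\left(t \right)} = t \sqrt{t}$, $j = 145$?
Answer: $34633 + 1218 \sqrt{6} \approx 37617.0$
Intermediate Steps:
$O{\left(t \right)} = t^{\frac{3}{2}}$
$z{\left(a,x \right)} = 6 + a^{2}$
$T = 1218 \sqrt{6}$ ($T = 29 \cdot 7 \cdot 6^{\frac{3}{2}} = 203 \cdot 6 \sqrt{6} = 1218 \sqrt{6} \approx 2983.5$)
$\left(z{\left(j,-126 \right)} - -13602\right) + T = \left(\left(6 + 145^{2}\right) - -13602\right) + 1218 \sqrt{6} = \left(\left(6 + 21025\right) + 13602\right) + 1218 \sqrt{6} = \left(21031 + 13602\right) + 1218 \sqrt{6} = 34633 + 1218 \sqrt{6}$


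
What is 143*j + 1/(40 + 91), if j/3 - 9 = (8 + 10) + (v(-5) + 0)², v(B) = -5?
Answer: 2922349/131 ≈ 22308.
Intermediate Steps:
j = 156 (j = 27 + 3*((8 + 10) + (-5 + 0)²) = 27 + 3*(18 + (-5)²) = 27 + 3*(18 + 25) = 27 + 3*43 = 27 + 129 = 156)
143*j + 1/(40 + 91) = 143*156 + 1/(40 + 91) = 22308 + 1/131 = 2922349/131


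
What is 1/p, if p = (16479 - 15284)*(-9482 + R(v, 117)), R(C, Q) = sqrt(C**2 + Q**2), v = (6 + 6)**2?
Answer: -9482/107399309305 - 9*sqrt(17)/21479861861 ≈ -9.0015e-8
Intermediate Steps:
v = 144 (v = 12**2 = 144)
p = -11330990 + 53775*sqrt(17) (p = (16479 - 15284)*(-9482 + sqrt(144**2 + 117**2)) = 1195*(-9482 + sqrt(20736 + 13689)) = 1195*(-9482 + sqrt(34425)) = 1195*(-9482 + 45*sqrt(17)) = -11330990 + 53775*sqrt(17) ≈ -1.1109e+7)
1/p = 1/(-11330990 + 53775*sqrt(17))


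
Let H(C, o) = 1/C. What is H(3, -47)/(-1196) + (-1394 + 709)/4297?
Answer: -2462077/15417636 ≈ -0.15969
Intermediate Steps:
H(3, -47)/(-1196) + (-1394 + 709)/4297 = 1/(3*(-1196)) + (-1394 + 709)/4297 = (⅓)*(-1/1196) - 685*1/4297 = -1/3588 - 685/4297 = -2462077/15417636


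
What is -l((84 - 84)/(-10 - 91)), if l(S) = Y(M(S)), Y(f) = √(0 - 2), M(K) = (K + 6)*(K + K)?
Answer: -I*√2 ≈ -1.4142*I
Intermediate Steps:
M(K) = 2*K*(6 + K) (M(K) = (6 + K)*(2*K) = 2*K*(6 + K))
Y(f) = I*√2 (Y(f) = √(-2) = I*√2)
l(S) = I*√2
-l((84 - 84)/(-10 - 91)) = -I*√2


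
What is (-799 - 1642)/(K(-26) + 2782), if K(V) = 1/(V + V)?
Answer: -126932/144663 ≈ -0.87743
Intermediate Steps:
K(V) = 1/(2*V)
(-799 - 1642)/(K(-26) + 2782) = (-799 - 1642)/((½)/(-26) + 2782) = -2441/((½)*(-1/26) + 2782) = -2441/(-1/52 + 2782) = -2441/144663/52 = -2441*52/144663 = -126932/144663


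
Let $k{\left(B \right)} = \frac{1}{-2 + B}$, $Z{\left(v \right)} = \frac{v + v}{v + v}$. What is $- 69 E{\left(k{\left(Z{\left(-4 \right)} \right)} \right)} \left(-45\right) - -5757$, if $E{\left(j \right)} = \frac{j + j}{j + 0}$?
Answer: $11967$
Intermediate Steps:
$Z{\left(v \right)} = 1$ ($Z{\left(v \right)} = \frac{2 v}{2 v} = 2 v \frac{1}{2 v} = 1$)
$E{\left(j \right)} = 2$ ($E{\left(j \right)} = \frac{2 j}{j} = 2$)
$- 69 E{\left(k{\left(Z{\left(-4 \right)} \right)} \right)} \left(-45\right) - -5757 = \left(-69\right) 2 \left(-45\right) - -5757 = \left(-138\right) \left(-45\right) + 5757 = 6210 + 5757 = 11967$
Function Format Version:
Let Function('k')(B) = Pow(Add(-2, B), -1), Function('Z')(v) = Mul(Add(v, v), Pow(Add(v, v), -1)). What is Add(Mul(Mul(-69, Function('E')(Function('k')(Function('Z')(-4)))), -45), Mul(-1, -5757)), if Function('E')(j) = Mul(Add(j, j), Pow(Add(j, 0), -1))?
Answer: 11967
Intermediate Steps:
Function('Z')(v) = 1 (Function('Z')(v) = Mul(Mul(2, v), Pow(Mul(2, v), -1)) = Mul(Mul(2, v), Mul(Rational(1, 2), Pow(v, -1))) = 1)
Function('E')(j) = 2 (Function('E')(j) = Mul(Mul(2, j), Pow(j, -1)) = 2)
Add(Mul(Mul(-69, Function('E')(Function('k')(Function('Z')(-4)))), -45), Mul(-1, -5757)) = Add(Mul(Mul(-69, 2), -45), Mul(-1, -5757)) = Add(Mul(-138, -45), 5757) = Add(6210, 5757) = 11967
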